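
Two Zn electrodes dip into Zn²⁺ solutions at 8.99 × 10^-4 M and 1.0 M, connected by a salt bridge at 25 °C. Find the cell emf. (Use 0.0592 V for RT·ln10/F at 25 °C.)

Both half-cells are Zn²⁺/Zn, so E°_cell = 0. The concentrated side is the cathode; the cell reaction moves Zn²⁺ from high to low concentration with n = 2.
Q = [Zn²⁺]_dilute/[Zn²⁺]_conc = 8.99 × 10^-4/1.0 = 8.99 × 10^-4.
E = 0 − (0.0592/2) log Q = −(0.0592/2)(-3.046) = 0.0902 V.

0.090 V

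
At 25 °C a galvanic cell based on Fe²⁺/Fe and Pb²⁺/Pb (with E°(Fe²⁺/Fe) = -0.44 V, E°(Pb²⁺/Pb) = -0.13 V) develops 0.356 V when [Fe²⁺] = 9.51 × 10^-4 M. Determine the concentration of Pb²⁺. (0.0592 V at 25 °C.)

From the Nernst equation, log Q = n(E° − E)/0.0592 = 2(0.31 − 0.356)/0.0592 = -1.554, so Q = 0.0279.
With Q = [Fe²⁺]/[Pb²⁺] and the known concentrations, [Pb²⁺] in the denominator gives [Pb²⁺] = 0.034 M.

0.034 M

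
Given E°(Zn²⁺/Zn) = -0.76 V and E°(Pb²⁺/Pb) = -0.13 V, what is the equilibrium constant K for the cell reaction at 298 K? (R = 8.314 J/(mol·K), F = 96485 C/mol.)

2 × 10^21

E°_cell = -0.13 − (-0.76) = 0.63 V, with n = 2 electrons transferred.
At equilibrium E = 0, so the Nernst equation gives ln K = nFE°/RT = (2)(96485)(0.63)/((8.314)(298)) = 49.07.
K = e^49.07 = 2 × 10^21.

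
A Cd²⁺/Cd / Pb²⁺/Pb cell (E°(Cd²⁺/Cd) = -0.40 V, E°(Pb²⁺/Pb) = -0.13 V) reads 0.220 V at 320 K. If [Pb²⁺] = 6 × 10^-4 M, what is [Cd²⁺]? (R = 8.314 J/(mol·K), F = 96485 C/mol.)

0.023 M

From the Nernst equation, ln Q = nF(E° − E)/RT = 2×96485×(0.27 − 0.220)/(8.314×320) = 3.627, so Q = 37.6.
With Q = [Cd²⁺]/[Pb²⁺] and the known concentrations, [Cd²⁺] in the numerator gives [Cd²⁺] = 0.023 M.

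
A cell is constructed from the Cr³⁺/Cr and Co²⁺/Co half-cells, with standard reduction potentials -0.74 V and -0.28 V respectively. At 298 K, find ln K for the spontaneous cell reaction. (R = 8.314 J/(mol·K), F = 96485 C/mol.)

E°_cell = -0.28 − (-0.74) = 0.46 V, with n = 6 electrons transferred.
At equilibrium E = 0, so the Nernst equation gives ln K = nFE°/RT = (6)(96485)(0.46)/((8.314)(298)) = 107.48.

ln K = 107.5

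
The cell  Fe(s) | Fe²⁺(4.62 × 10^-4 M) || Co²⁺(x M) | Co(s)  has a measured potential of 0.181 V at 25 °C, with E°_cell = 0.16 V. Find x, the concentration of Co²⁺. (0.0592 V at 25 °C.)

0.0024 M

From the Nernst equation, log Q = n(E° − E)/0.0592 = 2(0.16 − 0.181)/0.0592 = -0.709, so Q = 0.195.
With Q = [Fe²⁺]/[Co²⁺] and the known concentrations, [Co²⁺] in the denominator gives [Co²⁺] = 0.0024 M.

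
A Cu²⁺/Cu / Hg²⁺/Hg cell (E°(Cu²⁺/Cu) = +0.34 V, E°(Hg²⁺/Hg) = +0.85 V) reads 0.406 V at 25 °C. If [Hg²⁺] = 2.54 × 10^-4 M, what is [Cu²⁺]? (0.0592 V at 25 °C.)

From the Nernst equation, log Q = n(E° − E)/0.0592 = 2(0.51 − 0.406)/0.0592 = 3.514, so Q = 3260.
With Q = [Cu²⁺]/[Hg²⁺] and the known concentrations, [Cu²⁺] in the numerator gives [Cu²⁺] = 0.83 M.

0.83 M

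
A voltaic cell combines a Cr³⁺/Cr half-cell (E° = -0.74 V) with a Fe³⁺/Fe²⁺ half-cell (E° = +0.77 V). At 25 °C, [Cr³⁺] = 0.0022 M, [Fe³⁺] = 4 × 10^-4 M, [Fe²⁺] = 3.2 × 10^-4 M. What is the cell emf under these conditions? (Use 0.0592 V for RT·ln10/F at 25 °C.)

The Fe³⁺/Fe²⁺ couple has the higher reduction potential and acts as the cathode, so E°_cell = +0.77 − (-0.74) = 1.51 V.
Balancing electrons gives n = 3; the reaction quotient is Q = [Cr³⁺]·[Fe²⁺]^3/[Fe³⁺]^3 = 0.00113.
At 25 °C, E = E° − (0.0592/n) log Q = 1.51 − (0.0592/3)(-2.948) = 1.510 + 0.058 = 1.568 V.

1.57 V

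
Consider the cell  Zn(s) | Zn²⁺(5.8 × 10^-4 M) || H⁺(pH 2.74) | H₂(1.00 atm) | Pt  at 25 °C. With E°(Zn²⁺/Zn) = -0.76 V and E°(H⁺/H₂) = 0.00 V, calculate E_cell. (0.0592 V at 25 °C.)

0.69 V

The hydrogen couple is the cathode, so E°_cell = 0.76 V; n = 2.
[H⁺] = 10^(−2.74) = 0.0018 M, and Q = [Zn²⁺]·P(H₂) / [H⁺]^2 = 175.
E = E° − (0.0592/2) log Q = 0.76 − (0.0592/2)(2.243) = 0.694 V.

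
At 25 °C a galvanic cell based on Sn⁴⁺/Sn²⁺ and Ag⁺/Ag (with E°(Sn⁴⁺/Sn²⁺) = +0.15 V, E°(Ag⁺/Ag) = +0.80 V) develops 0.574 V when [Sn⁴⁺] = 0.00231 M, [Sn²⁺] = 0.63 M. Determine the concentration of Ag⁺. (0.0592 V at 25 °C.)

From the Nernst equation, log Q = n(E° − E)/0.0592 = 2(0.65 − 0.574)/0.0592 = 2.568, so Q = 369.
With Q = [Sn⁴⁺]/([Sn²⁺]·[Ag⁺]^2) and the known concentrations, [Ag⁺]^2 in the denominator gives [Ag⁺] = 0.0032 M.

0.0032 M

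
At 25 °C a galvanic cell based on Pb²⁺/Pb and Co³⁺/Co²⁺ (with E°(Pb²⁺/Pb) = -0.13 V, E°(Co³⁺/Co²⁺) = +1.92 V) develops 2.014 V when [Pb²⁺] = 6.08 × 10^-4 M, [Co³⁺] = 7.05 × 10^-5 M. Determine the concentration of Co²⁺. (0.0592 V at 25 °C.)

0.012 M

From the Nernst equation, log Q = n(E° − E)/0.0592 = 2(2.05 − 2.014)/0.0592 = 1.216, so Q = 16.5.
With Q = [Pb²⁺]·[Co²⁺]^2/[Co³⁺]^2 and the known concentrations, [Co²⁺]^2 in the numerator gives [Co²⁺] = 0.012 M.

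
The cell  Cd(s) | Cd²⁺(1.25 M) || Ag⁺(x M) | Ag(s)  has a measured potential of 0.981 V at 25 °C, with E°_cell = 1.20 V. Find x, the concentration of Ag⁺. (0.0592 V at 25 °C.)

2.2 × 10^-4 M

From the Nernst equation, log Q = n(E° − E)/0.0592 = 2(1.20 − 0.981)/0.0592 = 7.399, so Q = 2.5 × 10^7.
With Q = [Cd²⁺]/[Ag⁺]^2 and the known concentrations, [Ag⁺]^2 in the denominator gives [Ag⁺] = 2.2 × 10^-4 M.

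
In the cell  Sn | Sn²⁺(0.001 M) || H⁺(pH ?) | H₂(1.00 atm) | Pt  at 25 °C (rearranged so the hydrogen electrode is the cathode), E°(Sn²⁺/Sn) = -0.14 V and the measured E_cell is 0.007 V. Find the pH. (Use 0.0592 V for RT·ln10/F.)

E°_cell = 0.14 V and n = 2.
log Q = n(E° − E)/0.0592 = 2×(0.14 − 0.007)/0.0592 = 4.493.
With Q = [Sn²⁺]·P(H₂) / [H⁺]^2, solving for [H⁺] gives log[H⁺] = -3.747, so pH = 3.75.

pH = 3.75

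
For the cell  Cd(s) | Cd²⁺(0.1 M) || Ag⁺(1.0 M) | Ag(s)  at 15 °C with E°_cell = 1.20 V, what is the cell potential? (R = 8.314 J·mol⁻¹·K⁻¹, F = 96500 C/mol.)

1.23 V

Balancing electrons gives n = 2; the reaction quotient is Q = [Cd²⁺]/[Ag⁺]^2 = 0.100.
E = E° − (RT/nF) ln Q = 1.20 − (8.314×288)/(2×96500) × (-2.303) = 1.200 + 0.029 = 1.229 V.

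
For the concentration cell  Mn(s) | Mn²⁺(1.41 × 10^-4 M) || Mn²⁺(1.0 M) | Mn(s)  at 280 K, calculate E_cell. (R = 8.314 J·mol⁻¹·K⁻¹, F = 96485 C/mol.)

0.11 V

Both half-cells are Mn²⁺/Mn, so E°_cell = 0. The concentrated side is the cathode; the cell reaction moves Mn²⁺ from high to low concentration with n = 2.
Q = [Mn²⁺]_dilute/[Mn²⁺]_conc = 1.41 × 10^-4/1.0 = 1.41 × 10^-4.
E = 0 − (RT/nF) ln Q = −((8.314×280)/(2×96485))(-8.867) = 0.1070 V.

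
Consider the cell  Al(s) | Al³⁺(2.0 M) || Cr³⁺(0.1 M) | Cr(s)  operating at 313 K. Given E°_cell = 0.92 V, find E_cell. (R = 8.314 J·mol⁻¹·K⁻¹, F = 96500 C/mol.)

Balancing electrons gives n = 3; the reaction quotient is Q = [Al³⁺]/[Cr³⁺] = 20.0.
E = E° − (RT/nF) ln Q = 0.92 − (8.314×313)/(3×96500) × (2.996) = 0.920 − 0.027 = 0.893 V.

0.893 V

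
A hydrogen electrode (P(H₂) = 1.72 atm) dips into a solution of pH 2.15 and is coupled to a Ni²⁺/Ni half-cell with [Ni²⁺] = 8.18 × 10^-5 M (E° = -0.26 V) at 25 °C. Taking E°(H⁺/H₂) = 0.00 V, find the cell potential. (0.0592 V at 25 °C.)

0.25 V

The hydrogen couple is the cathode, so E°_cell = 0.26 V; n = 2.
[H⁺] = 10^(−2.15) = 0.0071 M, and Q = [Ni²⁺]·P(H₂) / [H⁺]^2 = 2.81.
E = E° − (0.0592/2) log Q = 0.26 − (0.0592/2)(0.448) = 0.247 V.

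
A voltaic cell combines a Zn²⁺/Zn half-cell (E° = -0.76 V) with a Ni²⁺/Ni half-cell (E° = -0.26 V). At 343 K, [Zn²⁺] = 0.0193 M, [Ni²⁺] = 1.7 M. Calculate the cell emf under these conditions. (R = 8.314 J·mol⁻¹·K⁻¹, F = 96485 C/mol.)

0.566 V

The Ni²⁺/Ni couple has the higher reduction potential and acts as the cathode, so E°_cell = -0.26 − (-0.76) = 0.50 V.
Balancing electrons gives n = 2; the reaction quotient is Q = [Zn²⁺]/[Ni²⁺] = 0.0114.
E = E° − (RT/nF) ln Q = 0.50 − (8.314×343)/(2×96485) × (-4.478) = 0.500 + 0.066 = 0.566 V.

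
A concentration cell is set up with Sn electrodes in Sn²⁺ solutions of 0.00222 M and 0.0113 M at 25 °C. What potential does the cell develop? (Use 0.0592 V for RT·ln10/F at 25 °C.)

Both half-cells are Sn²⁺/Sn, so E°_cell = 0. The concentrated side is the cathode; the cell reaction moves Sn²⁺ from high to low concentration with n = 2.
Q = [Sn²⁺]_dilute/[Sn²⁺]_conc = 0.00222/0.0113 = 0.196.
E = 0 − (0.0592/2) log Q = −(0.0592/2)(-0.707) = 0.0209 V.

0.021 V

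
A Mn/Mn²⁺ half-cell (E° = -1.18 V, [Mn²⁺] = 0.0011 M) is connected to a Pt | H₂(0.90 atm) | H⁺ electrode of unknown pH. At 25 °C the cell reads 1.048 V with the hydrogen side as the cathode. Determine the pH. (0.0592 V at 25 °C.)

pH = 3.73

E°_cell = 1.18 V and n = 2.
log Q = n(E° − E)/0.0592 = 2×(1.18 − 1.048)/0.0592 = 4.459.
With Q = [Mn²⁺]·P(H₂) / [H⁺]^2, solving for [H⁺] gives log[H⁺] = -3.732, so pH = 3.73.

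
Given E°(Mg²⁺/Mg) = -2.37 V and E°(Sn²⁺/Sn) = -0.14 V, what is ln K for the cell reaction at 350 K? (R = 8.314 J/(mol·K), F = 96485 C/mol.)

E°_cell = -0.14 − (-2.37) = 2.23 V, with n = 2 electrons transferred.
At equilibrium E = 0, so the Nernst equation gives ln K = nFE°/RT = (2)(96485)(2.23)/((8.314)(350)) = 147.88.

ln K = 147.9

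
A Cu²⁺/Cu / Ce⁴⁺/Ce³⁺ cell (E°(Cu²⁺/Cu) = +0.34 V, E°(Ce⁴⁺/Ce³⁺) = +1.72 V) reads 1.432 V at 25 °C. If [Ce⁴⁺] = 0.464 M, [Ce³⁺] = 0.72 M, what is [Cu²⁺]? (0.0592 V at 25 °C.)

0.0073 M

From the Nernst equation, log Q = n(E° − E)/0.0592 = 2(1.38 − 1.432)/0.0592 = -1.757, so Q = 0.0175.
With Q = [Cu²⁺]·[Ce³⁺]^2/[Ce⁴⁺]^2 and the known concentrations, [Cu²⁺] in the numerator gives [Cu²⁺] = 0.0073 M.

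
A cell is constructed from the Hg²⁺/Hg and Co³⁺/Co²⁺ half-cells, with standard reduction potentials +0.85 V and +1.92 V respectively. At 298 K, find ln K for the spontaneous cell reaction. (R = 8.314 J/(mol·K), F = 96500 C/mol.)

ln K = 83.4

E°_cell = +1.92 − (+0.85) = 1.07 V, with n = 2 electrons transferred.
At equilibrium E = 0, so the Nernst equation gives ln K = nFE°/RT = (2)(96500)(1.07)/((8.314)(298)) = 83.35.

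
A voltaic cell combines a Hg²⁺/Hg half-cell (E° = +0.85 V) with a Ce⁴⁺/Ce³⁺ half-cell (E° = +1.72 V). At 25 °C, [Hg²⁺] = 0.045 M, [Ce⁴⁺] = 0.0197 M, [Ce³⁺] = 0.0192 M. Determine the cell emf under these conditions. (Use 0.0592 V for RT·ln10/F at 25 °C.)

0.911 V

The Ce⁴⁺/Ce³⁺ couple has the higher reduction potential and acts as the cathode, so E°_cell = +1.72 − (+0.85) = 0.87 V.
Balancing electrons gives n = 2; the reaction quotient is Q = [Hg²⁺]·[Ce³⁺]^2/[Ce⁴⁺]^2 = 0.0427.
At 25 °C, E = E° − (0.0592/n) log Q = 0.87 − (0.0592/2)(-1.369) = 0.870 + 0.041 = 0.911 V.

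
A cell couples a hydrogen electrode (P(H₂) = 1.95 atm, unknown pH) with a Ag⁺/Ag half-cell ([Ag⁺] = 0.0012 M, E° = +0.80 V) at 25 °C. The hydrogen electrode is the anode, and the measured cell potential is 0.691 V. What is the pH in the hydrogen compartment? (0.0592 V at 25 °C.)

E°_cell = 0.80 V and n = 2.
log Q = n(E° − E)/0.0592 = 2×(0.80 − 0.691)/0.0592 = 3.682.
With Q = [H⁺]^2 / ([Ag⁺]^2·P(H₂)), solving for [H⁺] gives log[H⁺] = -0.935, so pH = 0.93.

pH = 0.93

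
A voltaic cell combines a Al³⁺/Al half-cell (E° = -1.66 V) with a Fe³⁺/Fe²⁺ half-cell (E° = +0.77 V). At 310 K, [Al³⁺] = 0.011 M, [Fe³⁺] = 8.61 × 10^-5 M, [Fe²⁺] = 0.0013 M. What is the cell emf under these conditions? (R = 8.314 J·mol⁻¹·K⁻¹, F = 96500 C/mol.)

The Fe³⁺/Fe²⁺ couple has the higher reduction potential and acts as the cathode, so E°_cell = +0.77 − (-1.66) = 2.43 V.
Balancing electrons gives n = 3; the reaction quotient is Q = [Al³⁺]·[Fe²⁺]^3/[Fe³⁺]^3 = 37.9.
E = E° − (RT/nF) ln Q = 2.43 − (8.314×310)/(3×96500) × (3.634) = 2.430 − 0.032 = 2.398 V.

2.40 V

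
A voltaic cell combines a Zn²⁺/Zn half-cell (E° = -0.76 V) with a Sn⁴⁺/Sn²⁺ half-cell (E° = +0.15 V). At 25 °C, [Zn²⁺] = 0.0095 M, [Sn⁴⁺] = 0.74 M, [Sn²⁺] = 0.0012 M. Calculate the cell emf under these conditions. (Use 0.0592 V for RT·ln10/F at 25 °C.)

1.05 V

The Sn⁴⁺/Sn²⁺ couple has the higher reduction potential and acts as the cathode, so E°_cell = +0.15 − (-0.76) = 0.91 V.
Balancing electrons gives n = 2; the reaction quotient is Q = [Zn²⁺]·[Sn²⁺]/[Sn⁴⁺] = 1.54 × 10^-5.
At 25 °C, E = E° − (0.0592/n) log Q = 0.91 − (0.0592/2)(-4.812) = 0.910 + 0.142 = 1.052 V.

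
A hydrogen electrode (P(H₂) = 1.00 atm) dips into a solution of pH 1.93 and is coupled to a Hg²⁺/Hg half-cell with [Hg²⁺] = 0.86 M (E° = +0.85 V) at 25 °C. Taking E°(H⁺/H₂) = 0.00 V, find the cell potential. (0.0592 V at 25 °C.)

The Hg²⁺/Hg couple is the cathode, so E°_cell = 0.85 V; n = 2.
[H⁺] = 10^(−1.93) = 0.012 M, and Q = [H⁺]^2 / ([Hg²⁺]·P(H₂)) = 1.61 × 10^-4.
E = E° − (0.0592/2) log Q = 0.85 − (0.0592/2)(-3.794) = 0.962 V.

0.96 V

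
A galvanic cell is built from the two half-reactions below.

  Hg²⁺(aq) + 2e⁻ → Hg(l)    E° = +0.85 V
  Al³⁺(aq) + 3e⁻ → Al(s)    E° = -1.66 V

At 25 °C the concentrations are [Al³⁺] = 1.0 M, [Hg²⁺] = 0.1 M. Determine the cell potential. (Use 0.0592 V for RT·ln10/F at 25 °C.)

The Hg²⁺/Hg couple has the higher reduction potential and acts as the cathode, so E°_cell = +0.85 − (-1.66) = 2.51 V.
Balancing electrons gives n = 6; the reaction quotient is Q = [Al³⁺]^2/[Hg²⁺]^3 = 1000.
At 25 °C, E = E° − (0.0592/n) log Q = 2.51 − (0.0592/6)(3.000) = 2.510 − 0.030 = 2.480 V.

2.48 V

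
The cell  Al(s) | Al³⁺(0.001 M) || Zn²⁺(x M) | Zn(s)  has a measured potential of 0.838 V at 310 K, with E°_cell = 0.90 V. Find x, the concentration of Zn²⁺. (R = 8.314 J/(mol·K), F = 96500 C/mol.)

9.6 × 10^-5 M

From the Nernst equation, ln Q = nF(E° − E)/RT = 6×96500×(0.90 − 0.838)/(8.314×310) = 13.928, so Q = 1.12 × 10^6.
With Q = [Al³⁺]^2/[Zn²⁺]^3 and the known concentrations, [Zn²⁺]^3 in the denominator gives [Zn²⁺] = 9.6 × 10^-5 M.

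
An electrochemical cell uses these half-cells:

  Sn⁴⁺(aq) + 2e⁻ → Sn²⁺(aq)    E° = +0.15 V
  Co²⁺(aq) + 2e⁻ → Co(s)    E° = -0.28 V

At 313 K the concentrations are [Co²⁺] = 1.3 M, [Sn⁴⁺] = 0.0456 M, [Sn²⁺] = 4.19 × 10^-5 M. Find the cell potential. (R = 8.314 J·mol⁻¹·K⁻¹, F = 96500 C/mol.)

The Sn⁴⁺/Sn²⁺ couple has the higher reduction potential and acts as the cathode, so E°_cell = +0.15 − (-0.28) = 0.43 V.
Balancing electrons gives n = 2; the reaction quotient is Q = [Co²⁺]·[Sn²⁺]/[Sn⁴⁺] = 0.00119.
E = E° − (RT/nF) ln Q = 0.43 − (8.314×313)/(2×96500) × (-6.730) = 0.430 + 0.091 = 0.521 V.

0.521 V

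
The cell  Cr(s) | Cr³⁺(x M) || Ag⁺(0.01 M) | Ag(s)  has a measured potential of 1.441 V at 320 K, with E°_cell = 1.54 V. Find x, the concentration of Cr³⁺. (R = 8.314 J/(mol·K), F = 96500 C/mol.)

0.048 M

From the Nernst equation, ln Q = nF(E° − E)/RT = 3×96500×(1.54 − 1.441)/(8.314×320) = 10.773, so Q = 4.77 × 10^4.
With Q = [Cr³⁺]/[Ag⁺]^3 and the known concentrations, [Cr³⁺] in the numerator gives [Cr³⁺] = 0.048 M.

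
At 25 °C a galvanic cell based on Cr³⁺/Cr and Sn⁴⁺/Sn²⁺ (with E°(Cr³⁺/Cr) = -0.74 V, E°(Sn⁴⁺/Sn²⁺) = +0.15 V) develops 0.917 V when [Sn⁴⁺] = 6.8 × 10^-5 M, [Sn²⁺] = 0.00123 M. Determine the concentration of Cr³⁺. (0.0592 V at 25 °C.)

From the Nernst equation, log Q = n(E° − E)/0.0592 = 6(0.89 − 0.917)/0.0592 = -2.736, so Q = 0.00183.
With Q = [Cr³⁺]^2·[Sn²⁺]^3/[Sn⁴⁺]^3 and the known concentrations, [Cr³⁺]^2 in the numerator gives [Cr³⁺] = 5.6 × 10^-4 M.

5.6 × 10^-4 M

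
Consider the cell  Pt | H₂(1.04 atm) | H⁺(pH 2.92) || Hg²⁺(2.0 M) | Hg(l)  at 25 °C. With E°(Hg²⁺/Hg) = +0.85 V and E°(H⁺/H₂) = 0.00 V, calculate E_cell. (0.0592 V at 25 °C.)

1.03 V

The Hg²⁺/Hg couple is the cathode, so E°_cell = 0.85 V; n = 2.
[H⁺] = 10^(−2.92) = 0.0012 M, and Q = [H⁺]^2 / ([Hg²⁺]·P(H₂)) = 6.95 × 10^-7.
E = E° − (0.0592/2) log Q = 0.85 − (0.0592/2)(-6.158) = 1.032 V.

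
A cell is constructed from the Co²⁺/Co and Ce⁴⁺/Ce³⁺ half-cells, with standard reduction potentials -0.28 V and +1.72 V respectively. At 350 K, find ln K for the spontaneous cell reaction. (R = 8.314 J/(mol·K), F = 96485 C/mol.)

E°_cell = +1.72 − (-0.28) = 2.00 V, with n = 2 electrons transferred.
At equilibrium E = 0, so the Nernst equation gives ln K = nFE°/RT = (2)(96485)(2.00)/((8.314)(350)) = 132.63.

ln K = 132.6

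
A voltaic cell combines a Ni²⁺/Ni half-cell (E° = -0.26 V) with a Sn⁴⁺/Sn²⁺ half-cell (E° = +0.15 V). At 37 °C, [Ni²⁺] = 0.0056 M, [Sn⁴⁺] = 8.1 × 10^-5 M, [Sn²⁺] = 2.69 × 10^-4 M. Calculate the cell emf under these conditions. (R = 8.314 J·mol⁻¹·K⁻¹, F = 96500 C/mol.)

The Sn⁴⁺/Sn²⁺ couple has the higher reduction potential and acts as the cathode, so E°_cell = +0.15 − (-0.26) = 0.41 V.
Balancing electrons gives n = 2; the reaction quotient is Q = [Ni²⁺]·[Sn²⁺]/[Sn⁴⁺] = 0.0186.
E = E° − (RT/nF) ln Q = 0.41 − (8.314×310)/(2×96500) × (-3.985) = 0.410 + 0.053 = 0.463 V.

0.463 V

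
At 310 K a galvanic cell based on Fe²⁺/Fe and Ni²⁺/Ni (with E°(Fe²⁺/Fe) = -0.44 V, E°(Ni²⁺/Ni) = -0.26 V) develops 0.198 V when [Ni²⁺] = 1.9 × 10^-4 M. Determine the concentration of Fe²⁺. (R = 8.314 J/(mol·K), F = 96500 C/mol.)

4.9 × 10^-5 M

From the Nernst equation, ln Q = nF(E° − E)/RT = 2×96500×(0.18 − 0.198)/(8.314×310) = -1.348, so Q = 0.260.
With Q = [Fe²⁺]/[Ni²⁺] and the known concentrations, [Fe²⁺] in the numerator gives [Fe²⁺] = 4.9 × 10^-5 M.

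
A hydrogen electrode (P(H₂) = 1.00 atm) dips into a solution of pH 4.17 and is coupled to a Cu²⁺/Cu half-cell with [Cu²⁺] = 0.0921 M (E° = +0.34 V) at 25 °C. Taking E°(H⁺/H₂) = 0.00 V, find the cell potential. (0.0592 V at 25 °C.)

The Cu²⁺/Cu couple is the cathode, so E°_cell = 0.34 V; n = 2.
[H⁺] = 10^(−4.17) = 6.8 × 10^-5 M, and Q = [H⁺]^2 / ([Cu²⁺]·P(H₂)) = 4.96 × 10^-8.
E = E° − (0.0592/2) log Q = 0.34 − (0.0592/2)(-7.304) = 0.556 V.

0.56 V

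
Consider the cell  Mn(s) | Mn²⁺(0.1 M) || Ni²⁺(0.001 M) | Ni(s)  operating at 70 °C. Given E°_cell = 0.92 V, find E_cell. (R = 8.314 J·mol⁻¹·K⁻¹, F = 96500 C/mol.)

0.852 V

Balancing electrons gives n = 2; the reaction quotient is Q = [Mn²⁺]/[Ni²⁺] = 100.
E = E° − (RT/nF) ln Q = 0.92 − (8.314×343)/(2×96500) × (4.605) = 0.920 − 0.068 = 0.852 V.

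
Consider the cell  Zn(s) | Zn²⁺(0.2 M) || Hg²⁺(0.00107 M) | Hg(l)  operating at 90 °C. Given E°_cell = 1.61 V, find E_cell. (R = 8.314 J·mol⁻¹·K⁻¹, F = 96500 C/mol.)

Balancing electrons gives n = 2; the reaction quotient is Q = [Zn²⁺]/[Hg²⁺] = 187.
E = E° − (RT/nF) ln Q = 1.61 − (8.314×363)/(2×96500) × (5.231) = 1.610 − 0.082 = 1.528 V.

1.53 V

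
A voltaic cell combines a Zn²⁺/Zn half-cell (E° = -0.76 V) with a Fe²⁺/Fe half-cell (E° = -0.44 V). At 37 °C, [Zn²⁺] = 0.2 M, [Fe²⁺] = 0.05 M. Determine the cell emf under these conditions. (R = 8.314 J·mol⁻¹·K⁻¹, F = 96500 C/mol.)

The Fe²⁺/Fe couple has the higher reduction potential and acts as the cathode, so E°_cell = -0.44 − (-0.76) = 0.32 V.
Balancing electrons gives n = 2; the reaction quotient is Q = [Zn²⁺]/[Fe²⁺] = 4.00.
E = E° − (RT/nF) ln Q = 0.32 − (8.314×310)/(2×96500) × (1.386) = 0.320 − 0.019 = 0.301 V.

0.301 V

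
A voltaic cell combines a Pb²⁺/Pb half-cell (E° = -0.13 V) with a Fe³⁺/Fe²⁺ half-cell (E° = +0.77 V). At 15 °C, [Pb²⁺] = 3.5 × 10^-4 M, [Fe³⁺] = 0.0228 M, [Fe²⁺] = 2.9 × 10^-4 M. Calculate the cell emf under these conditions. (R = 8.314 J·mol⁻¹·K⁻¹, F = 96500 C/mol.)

The Fe³⁺/Fe²⁺ couple has the higher reduction potential and acts as the cathode, so E°_cell = +0.77 − (-0.13) = 0.90 V.
Balancing electrons gives n = 2; the reaction quotient is Q = [Pb²⁺]·[Fe²⁺]^2/[Fe³⁺]^2 = 5.66 × 10^-8.
E = E° − (RT/nF) ln Q = 0.90 − (8.314×288)/(2×96500) × (-16.687) = 0.900 + 0.207 = 1.107 V.

1.11 V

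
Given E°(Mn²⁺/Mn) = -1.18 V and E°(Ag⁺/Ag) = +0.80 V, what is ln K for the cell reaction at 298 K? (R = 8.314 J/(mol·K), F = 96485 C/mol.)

E°_cell = +0.80 − (-1.18) = 1.98 V, with n = 2 electrons transferred.
At equilibrium E = 0, so the Nernst equation gives ln K = nFE°/RT = (2)(96485)(1.98)/((8.314)(298)) = 154.22.

ln K = 154.2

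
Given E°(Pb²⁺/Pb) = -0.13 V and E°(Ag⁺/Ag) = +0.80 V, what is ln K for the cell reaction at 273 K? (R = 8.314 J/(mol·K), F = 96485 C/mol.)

E°_cell = +0.80 − (-0.13) = 0.93 V, with n = 2 electrons transferred.
At equilibrium E = 0, so the Nernst equation gives ln K = nFE°/RT = (2)(96485)(0.93)/((8.314)(273)) = 79.07.

ln K = 79.1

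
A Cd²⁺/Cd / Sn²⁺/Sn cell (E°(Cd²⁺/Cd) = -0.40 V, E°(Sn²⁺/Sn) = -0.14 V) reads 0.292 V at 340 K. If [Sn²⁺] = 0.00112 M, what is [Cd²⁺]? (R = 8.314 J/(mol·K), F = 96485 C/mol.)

From the Nernst equation, ln Q = nF(E° − E)/RT = 2×96485×(0.26 − 0.292)/(8.314×340) = -2.184, so Q = 0.113.
With Q = [Cd²⁺]/[Sn²⁺] and the known concentrations, [Cd²⁺] in the numerator gives [Cd²⁺] = 1.3 × 10^-4 M.

1.3 × 10^-4 M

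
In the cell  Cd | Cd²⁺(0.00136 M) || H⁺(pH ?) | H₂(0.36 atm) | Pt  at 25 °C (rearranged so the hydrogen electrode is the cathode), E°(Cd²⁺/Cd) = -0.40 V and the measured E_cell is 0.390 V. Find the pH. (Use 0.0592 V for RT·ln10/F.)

pH = 1.82

E°_cell = 0.40 V and n = 2.
log Q = n(E° − E)/0.0592 = 2×(0.40 − 0.390)/0.0592 = 0.338.
With Q = [Cd²⁺]·P(H₂) / [H⁺]^2, solving for [H⁺] gives log[H⁺] = -1.824, so pH = 1.82.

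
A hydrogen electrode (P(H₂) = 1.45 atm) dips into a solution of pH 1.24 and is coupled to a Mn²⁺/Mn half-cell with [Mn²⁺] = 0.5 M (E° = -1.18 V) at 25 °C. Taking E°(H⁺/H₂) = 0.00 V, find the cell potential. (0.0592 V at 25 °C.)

The hydrogen couple is the cathode, so E°_cell = 1.18 V; n = 2.
[H⁺] = 10^(−1.24) = 0.058 M, and Q = [Mn²⁺]·P(H₂) / [H⁺]^2 = 219.
E = E° − (0.0592/2) log Q = 1.18 − (0.0592/2)(2.340) = 1.111 V.

1.11 V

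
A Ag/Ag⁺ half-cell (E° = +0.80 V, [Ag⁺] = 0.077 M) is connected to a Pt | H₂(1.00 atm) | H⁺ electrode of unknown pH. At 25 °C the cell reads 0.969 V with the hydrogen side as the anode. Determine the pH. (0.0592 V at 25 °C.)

E°_cell = 0.80 V and n = 2.
log Q = n(E° − E)/0.0592 = 2×(0.80 − 0.969)/0.0592 = -5.709.
With Q = [H⁺]^2 / ([Ag⁺]^2·P(H₂)), solving for [H⁺] gives log[H⁺] = -3.968, so pH = 3.97.

pH = 3.97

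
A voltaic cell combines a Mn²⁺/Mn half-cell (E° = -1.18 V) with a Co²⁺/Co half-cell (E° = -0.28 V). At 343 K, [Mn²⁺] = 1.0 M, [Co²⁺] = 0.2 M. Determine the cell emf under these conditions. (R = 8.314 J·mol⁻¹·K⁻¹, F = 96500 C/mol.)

0.876 V

The Co²⁺/Co couple has the higher reduction potential and acts as the cathode, so E°_cell = -0.28 − (-1.18) = 0.90 V.
Balancing electrons gives n = 2; the reaction quotient is Q = [Mn²⁺]/[Co²⁺] = 5.00.
E = E° − (RT/nF) ln Q = 0.90 − (8.314×343)/(2×96500) × (1.609) = 0.900 − 0.024 = 0.876 V.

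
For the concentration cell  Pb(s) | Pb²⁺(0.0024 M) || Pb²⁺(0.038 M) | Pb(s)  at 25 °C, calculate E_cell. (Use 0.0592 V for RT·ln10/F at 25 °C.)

Both half-cells are Pb²⁺/Pb, so E°_cell = 0. The concentrated side is the cathode; the cell reaction moves Pb²⁺ from high to low concentration with n = 2.
Q = [Pb²⁺]_dilute/[Pb²⁺]_conc = 0.0024/0.038 = 0.0632.
E = 0 − (0.0592/2) log Q = −(0.0592/2)(-1.200) = 0.0355 V.

0.036 V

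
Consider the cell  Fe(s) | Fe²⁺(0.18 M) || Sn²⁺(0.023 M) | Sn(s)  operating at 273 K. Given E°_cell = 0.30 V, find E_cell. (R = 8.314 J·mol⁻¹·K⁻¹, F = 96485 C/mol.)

0.276 V

Balancing electrons gives n = 2; the reaction quotient is Q = [Fe²⁺]/[Sn²⁺] = 7.83.
E = E° − (RT/nF) ln Q = 0.30 − (8.314×273)/(2×96485) × (2.057) = 0.300 − 0.024 = 0.276 V.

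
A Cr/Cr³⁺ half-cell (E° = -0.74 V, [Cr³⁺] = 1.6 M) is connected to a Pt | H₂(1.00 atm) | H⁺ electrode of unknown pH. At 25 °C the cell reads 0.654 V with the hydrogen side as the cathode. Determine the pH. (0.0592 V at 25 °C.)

E°_cell = 0.74 V and n = 6.
log Q = n(E° − E)/0.0592 = 6×(0.74 − 0.654)/0.0592 = 8.716.
With Q = [Cr³⁺]^2·P(H₂)^3 / [H⁺]^6, solving for [H⁺] gives log[H⁺] = -1.385, so pH = 1.38.

pH = 1.38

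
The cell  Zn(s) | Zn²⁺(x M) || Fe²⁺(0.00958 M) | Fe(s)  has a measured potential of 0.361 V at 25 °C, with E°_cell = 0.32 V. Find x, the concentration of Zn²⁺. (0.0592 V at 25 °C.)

From the Nernst equation, log Q = n(E° − E)/0.0592 = 2(0.32 − 0.361)/0.0592 = -1.385, so Q = 0.0412.
With Q = [Zn²⁺]/[Fe²⁺] and the known concentrations, [Zn²⁺] in the numerator gives [Zn²⁺] = 3.9 × 10^-4 M.

3.9 × 10^-4 M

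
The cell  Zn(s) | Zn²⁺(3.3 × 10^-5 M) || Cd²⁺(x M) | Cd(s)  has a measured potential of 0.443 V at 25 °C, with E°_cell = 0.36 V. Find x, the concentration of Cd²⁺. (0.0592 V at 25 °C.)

From the Nernst equation, log Q = n(E° − E)/0.0592 = 2(0.36 − 0.443)/0.0592 = -2.804, so Q = 0.00157.
With Q = [Zn²⁺]/[Cd²⁺] and the known concentrations, [Cd²⁺] in the denominator gives [Cd²⁺] = 0.021 M.

0.021 M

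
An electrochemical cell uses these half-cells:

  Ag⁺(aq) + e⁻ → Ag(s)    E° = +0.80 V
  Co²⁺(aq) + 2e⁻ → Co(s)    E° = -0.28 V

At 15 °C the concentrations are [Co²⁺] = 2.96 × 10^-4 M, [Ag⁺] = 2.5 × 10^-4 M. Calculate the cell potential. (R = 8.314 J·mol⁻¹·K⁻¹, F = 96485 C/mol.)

The Ag⁺/Ag couple has the higher reduction potential and acts as the cathode, so E°_cell = +0.80 − (-0.28) = 1.08 V.
Balancing electrons gives n = 2; the reaction quotient is Q = [Co²⁺]/[Ag⁺]^2 = 4740.
E = E° − (RT/nF) ln Q = 1.08 − (8.314×288)/(2×96485) × (8.463) = 1.080 − 0.105 = 0.975 V.

0.975 V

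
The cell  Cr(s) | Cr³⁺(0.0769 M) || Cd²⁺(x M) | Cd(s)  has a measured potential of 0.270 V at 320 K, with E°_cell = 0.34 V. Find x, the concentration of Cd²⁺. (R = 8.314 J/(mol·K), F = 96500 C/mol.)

0.0011 M

From the Nernst equation, ln Q = nF(E° − E)/RT = 6×96500×(0.34 − 0.270)/(8.314×320) = 15.234, so Q = 4.13 × 10^6.
With Q = [Cr³⁺]^2/[Cd²⁺]^3 and the known concentrations, [Cd²⁺]^3 in the denominator gives [Cd²⁺] = 0.0011 M.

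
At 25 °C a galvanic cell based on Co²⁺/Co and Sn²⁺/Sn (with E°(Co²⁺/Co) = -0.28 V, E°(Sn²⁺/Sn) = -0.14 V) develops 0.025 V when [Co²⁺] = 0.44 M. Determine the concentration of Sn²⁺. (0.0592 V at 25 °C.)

5.7 × 10^-5 M

From the Nernst equation, log Q = n(E° − E)/0.0592 = 2(0.14 − 0.025)/0.0592 = 3.885, so Q = 7680.
With Q = [Co²⁺]/[Sn²⁺] and the known concentrations, [Sn²⁺] in the denominator gives [Sn²⁺] = 5.7 × 10^-5 M.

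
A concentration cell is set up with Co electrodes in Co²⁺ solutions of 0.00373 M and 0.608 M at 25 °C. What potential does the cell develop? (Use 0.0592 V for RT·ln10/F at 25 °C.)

0.065 V

Both half-cells are Co²⁺/Co, so E°_cell = 0. The concentrated side is the cathode; the cell reaction moves Co²⁺ from high to low concentration with n = 2.
Q = [Co²⁺]_dilute/[Co²⁺]_conc = 0.00373/0.608 = 0.00613.
E = 0 − (0.0592/2) log Q = −(0.0592/2)(-2.212) = 0.0655 V.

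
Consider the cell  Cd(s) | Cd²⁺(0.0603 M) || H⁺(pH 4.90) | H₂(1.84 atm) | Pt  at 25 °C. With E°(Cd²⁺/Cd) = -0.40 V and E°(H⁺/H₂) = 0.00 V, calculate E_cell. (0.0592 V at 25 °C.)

0.14 V

The hydrogen couple is the cathode, so E°_cell = 0.40 V; n = 2.
[H⁺] = 10^(−4.90) = 1.3 × 10^-5 M, and Q = [Cd²⁺]·P(H₂) / [H⁺]^2 = 7 × 10^8.
E = E° − (0.0592/2) log Q = 0.40 − (0.0592/2)(8.845) = 0.138 V.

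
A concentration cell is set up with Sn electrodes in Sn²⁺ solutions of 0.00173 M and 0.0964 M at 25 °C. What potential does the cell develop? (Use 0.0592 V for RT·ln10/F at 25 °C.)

Both half-cells are Sn²⁺/Sn, so E°_cell = 0. The concentrated side is the cathode; the cell reaction moves Sn²⁺ from high to low concentration with n = 2.
Q = [Sn²⁺]_dilute/[Sn²⁺]_conc = 0.00173/0.0964 = 0.0179.
E = 0 − (0.0592/2) log Q = −(0.0592/2)(-1.746) = 0.0517 V.

0.052 V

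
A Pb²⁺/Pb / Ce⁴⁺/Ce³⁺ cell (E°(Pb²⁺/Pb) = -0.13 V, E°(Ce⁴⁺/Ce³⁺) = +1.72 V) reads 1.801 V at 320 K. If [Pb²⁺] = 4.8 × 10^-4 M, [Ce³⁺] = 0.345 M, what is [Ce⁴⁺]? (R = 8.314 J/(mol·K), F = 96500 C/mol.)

From the Nernst equation, ln Q = nF(E° − E)/RT = 2×96500×(1.85 − 1.801)/(8.314×320) = 3.555, so Q = 35.0.
With Q = [Pb²⁺]·[Ce³⁺]^2/[Ce⁴⁺]^2 and the known concentrations, [Ce⁴⁺]^2 in the denominator gives [Ce⁴⁺] = 0.0013 M.

0.0013 M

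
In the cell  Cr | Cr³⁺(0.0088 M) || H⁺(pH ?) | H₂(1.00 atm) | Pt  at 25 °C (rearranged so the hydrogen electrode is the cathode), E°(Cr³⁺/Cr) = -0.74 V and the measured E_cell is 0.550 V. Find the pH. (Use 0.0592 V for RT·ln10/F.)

pH = 3.89

E°_cell = 0.74 V and n = 6.
log Q = n(E° − E)/0.0592 = 6×(0.74 − 0.550)/0.0592 = 19.257.
With Q = [Cr³⁺]^2·P(H₂)^3 / [H⁺]^6, solving for [H⁺] gives log[H⁺] = -3.895, so pH = 3.89.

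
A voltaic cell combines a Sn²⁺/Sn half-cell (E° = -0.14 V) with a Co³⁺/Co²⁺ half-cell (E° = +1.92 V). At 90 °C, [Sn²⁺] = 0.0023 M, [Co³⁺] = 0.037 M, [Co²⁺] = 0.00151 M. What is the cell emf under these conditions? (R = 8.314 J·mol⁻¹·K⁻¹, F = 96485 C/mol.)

The Co³⁺/Co²⁺ couple has the higher reduction potential and acts as the cathode, so E°_cell = +1.92 − (-0.14) = 2.06 V.
Balancing electrons gives n = 2; the reaction quotient is Q = [Sn²⁺]·[Co²⁺]^2/[Co³⁺]^2 = 3.83 × 10^-6.
E = E° − (RT/nF) ln Q = 2.06 − (8.314×363)/(2×96485) × (-12.472) = 2.060 + 0.195 = 2.255 V.

2.26 V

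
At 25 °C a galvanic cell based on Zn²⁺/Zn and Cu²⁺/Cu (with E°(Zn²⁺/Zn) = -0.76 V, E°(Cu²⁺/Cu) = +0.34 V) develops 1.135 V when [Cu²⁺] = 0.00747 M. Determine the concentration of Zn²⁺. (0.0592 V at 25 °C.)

4.9 × 10^-4 M

From the Nernst equation, log Q = n(E° − E)/0.0592 = 2(1.10 − 1.135)/0.0592 = -1.182, so Q = 0.0657.
With Q = [Zn²⁺]/[Cu²⁺] and the known concentrations, [Zn²⁺] in the numerator gives [Zn²⁺] = 4.9 × 10^-4 M.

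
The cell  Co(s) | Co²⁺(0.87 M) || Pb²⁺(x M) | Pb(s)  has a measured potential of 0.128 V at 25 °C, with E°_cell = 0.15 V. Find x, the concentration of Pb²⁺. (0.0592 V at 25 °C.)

0.16 M

From the Nernst equation, log Q = n(E° − E)/0.0592 = 2(0.15 − 0.128)/0.0592 = 0.743, so Q = 5.54.
With Q = [Co²⁺]/[Pb²⁺] and the known concentrations, [Pb²⁺] in the denominator gives [Pb²⁺] = 0.16 M.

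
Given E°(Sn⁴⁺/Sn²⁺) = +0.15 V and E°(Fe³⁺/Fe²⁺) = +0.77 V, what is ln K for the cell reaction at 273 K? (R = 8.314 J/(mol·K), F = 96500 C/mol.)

E°_cell = +0.77 − (+0.15) = 0.62 V, with n = 2 electrons transferred.
At equilibrium E = 0, so the Nernst equation gives ln K = nFE°/RT = (2)(96500)(0.62)/((8.314)(273)) = 52.72.

ln K = 52.7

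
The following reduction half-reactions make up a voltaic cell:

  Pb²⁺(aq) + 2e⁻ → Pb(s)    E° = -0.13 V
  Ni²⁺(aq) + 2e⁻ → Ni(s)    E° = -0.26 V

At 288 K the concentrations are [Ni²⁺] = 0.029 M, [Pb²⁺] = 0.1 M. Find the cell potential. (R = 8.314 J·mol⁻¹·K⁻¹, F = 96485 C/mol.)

0.145 V

The Pb²⁺/Pb couple has the higher reduction potential and acts as the cathode, so E°_cell = -0.13 − (-0.26) = 0.13 V.
Balancing electrons gives n = 2; the reaction quotient is Q = [Ni²⁺]/[Pb²⁺] = 0.290.
E = E° − (RT/nF) ln Q = 0.13 − (8.314×288)/(2×96485) × (-1.238) = 0.130 + 0.015 = 0.145 V.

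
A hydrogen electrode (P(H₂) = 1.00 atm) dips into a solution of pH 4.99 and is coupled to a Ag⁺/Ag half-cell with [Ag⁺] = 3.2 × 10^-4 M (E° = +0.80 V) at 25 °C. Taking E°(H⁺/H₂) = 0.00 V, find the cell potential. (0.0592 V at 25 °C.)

0.89 V

The Ag⁺/Ag couple is the cathode, so E°_cell = 0.80 V; n = 2.
[H⁺] = 10^(−4.99) = 1 × 10^-5 M, and Q = [H⁺]^2 / ([Ag⁺]^2·P(H₂)) = 0.00102.
E = E° − (0.0592/2) log Q = 0.80 − (0.0592/2)(-2.990) = 0.889 V.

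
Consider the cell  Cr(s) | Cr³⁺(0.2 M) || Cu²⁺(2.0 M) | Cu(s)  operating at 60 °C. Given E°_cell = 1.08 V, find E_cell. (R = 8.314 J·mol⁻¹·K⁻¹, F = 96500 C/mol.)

Balancing electrons gives n = 6; the reaction quotient is Q = [Cr³⁺]^2/[Cu²⁺]^3 = 0.00500.
E = E° − (RT/nF) ln Q = 1.08 − (8.314×333)/(6×96500) × (-5.298) = 1.080 + 0.025 = 1.105 V.

1.11 V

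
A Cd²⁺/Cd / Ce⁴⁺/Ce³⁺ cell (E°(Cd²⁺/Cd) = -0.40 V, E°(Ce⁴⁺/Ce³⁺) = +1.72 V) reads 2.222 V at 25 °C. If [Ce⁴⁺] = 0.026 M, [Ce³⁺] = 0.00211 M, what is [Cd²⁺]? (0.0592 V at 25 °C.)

From the Nernst equation, log Q = n(E° − E)/0.0592 = 2(2.12 − 2.222)/0.0592 = -3.446, so Q = 3.58 × 10^-4.
With Q = [Cd²⁺]·[Ce³⁺]^2/[Ce⁴⁺]^2 and the known concentrations, [Cd²⁺] in the numerator gives [Cd²⁺] = 0.054 M.

0.054 M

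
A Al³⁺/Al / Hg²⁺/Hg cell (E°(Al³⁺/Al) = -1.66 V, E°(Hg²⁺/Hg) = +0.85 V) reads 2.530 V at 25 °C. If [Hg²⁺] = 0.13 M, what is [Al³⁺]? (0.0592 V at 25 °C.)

0.0045 M

From the Nernst equation, log Q = n(E° − E)/0.0592 = 6(2.51 − 2.530)/0.0592 = -2.027, so Q = 0.00940.
With Q = [Al³⁺]^2/[Hg²⁺]^3 and the known concentrations, [Al³⁺]^2 in the numerator gives [Al³⁺] = 0.0045 M.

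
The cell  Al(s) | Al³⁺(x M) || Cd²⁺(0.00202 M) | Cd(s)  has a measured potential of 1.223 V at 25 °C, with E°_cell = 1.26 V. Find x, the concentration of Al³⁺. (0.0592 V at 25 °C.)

0.0068 M

From the Nernst equation, log Q = n(E° − E)/0.0592 = 6(1.26 − 1.223)/0.0592 = 3.750, so Q = 5620.
With Q = [Al³⁺]^2/[Cd²⁺]^3 and the known concentrations, [Al³⁺]^2 in the numerator gives [Al³⁺] = 0.0068 M.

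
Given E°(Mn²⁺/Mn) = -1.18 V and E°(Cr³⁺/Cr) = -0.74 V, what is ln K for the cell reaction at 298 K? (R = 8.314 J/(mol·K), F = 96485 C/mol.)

ln K = 102.8

E°_cell = -0.74 − (-1.18) = 0.44 V, with n = 6 electrons transferred.
At equilibrium E = 0, so the Nernst equation gives ln K = nFE°/RT = (6)(96485)(0.44)/((8.314)(298)) = 102.81.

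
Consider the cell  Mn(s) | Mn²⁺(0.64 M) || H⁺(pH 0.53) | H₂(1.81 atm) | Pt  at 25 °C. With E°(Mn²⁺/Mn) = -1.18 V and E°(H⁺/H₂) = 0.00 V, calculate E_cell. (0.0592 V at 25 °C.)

The hydrogen couple is the cathode, so E°_cell = 1.18 V; n = 2.
[H⁺] = 10^(−0.53) = 0.30 M, and Q = [Mn²⁺]·P(H₂) / [H⁺]^2 = 13.3.
E = E° − (0.0592/2) log Q = 1.18 − (0.0592/2)(1.124) = 1.147 V.

1.15 V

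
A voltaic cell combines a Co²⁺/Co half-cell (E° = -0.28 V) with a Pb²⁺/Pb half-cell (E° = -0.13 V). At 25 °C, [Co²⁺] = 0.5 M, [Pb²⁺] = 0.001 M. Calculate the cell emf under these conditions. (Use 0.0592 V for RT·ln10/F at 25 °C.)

0.070 V

The Pb²⁺/Pb couple has the higher reduction potential and acts as the cathode, so E°_cell = -0.13 − (-0.28) = 0.15 V.
Balancing electrons gives n = 2; the reaction quotient is Q = [Co²⁺]/[Pb²⁺] = 500.
At 25 °C, E = E° − (0.0592/n) log Q = 0.15 − (0.0592/2)(2.699) = 0.150 − 0.080 = 0.070 V.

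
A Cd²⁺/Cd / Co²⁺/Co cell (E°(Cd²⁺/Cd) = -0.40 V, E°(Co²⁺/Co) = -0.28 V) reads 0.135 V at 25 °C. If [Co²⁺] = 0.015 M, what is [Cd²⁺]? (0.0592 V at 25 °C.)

0.0047 M

From the Nernst equation, log Q = n(E° − E)/0.0592 = 2(0.12 − 0.135)/0.0592 = -0.507, so Q = 0.311.
With Q = [Cd²⁺]/[Co²⁺] and the known concentrations, [Cd²⁺] in the numerator gives [Cd²⁺] = 0.0047 M.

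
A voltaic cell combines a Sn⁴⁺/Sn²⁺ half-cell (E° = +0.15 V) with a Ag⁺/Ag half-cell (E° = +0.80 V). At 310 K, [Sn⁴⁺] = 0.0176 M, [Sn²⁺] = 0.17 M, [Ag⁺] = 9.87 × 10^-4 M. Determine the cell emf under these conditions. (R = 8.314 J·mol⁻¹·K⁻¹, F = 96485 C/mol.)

The Ag⁺/Ag couple has the higher reduction potential and acts as the cathode, so E°_cell = +0.80 − (+0.15) = 0.65 V.
Balancing electrons gives n = 2; the reaction quotient is Q = [Sn⁴⁺]/([Sn²⁺]·[Ag⁺]^2) = 1.06 × 10^5.
E = E° − (RT/nF) ln Q = 0.65 − (8.314×310)/(2×96485) × (11.574) = 0.650 − 0.155 = 0.495 V.

0.495 V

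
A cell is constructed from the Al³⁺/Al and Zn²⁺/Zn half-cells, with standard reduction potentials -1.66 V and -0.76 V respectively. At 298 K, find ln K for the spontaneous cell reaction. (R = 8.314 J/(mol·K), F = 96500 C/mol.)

ln K = 210.3

E°_cell = -0.76 − (-1.66) = 0.90 V, with n = 6 electrons transferred.
At equilibrium E = 0, so the Nernst equation gives ln K = nFE°/RT = (6)(96500)(0.90)/((8.314)(298)) = 210.33.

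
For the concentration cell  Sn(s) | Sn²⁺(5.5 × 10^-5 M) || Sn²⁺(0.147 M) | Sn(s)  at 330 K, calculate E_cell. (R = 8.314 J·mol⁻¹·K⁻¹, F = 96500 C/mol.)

Both half-cells are Sn²⁺/Sn, so E°_cell = 0. The concentrated side is the cathode; the cell reaction moves Sn²⁺ from high to low concentration with n = 2.
Q = [Sn²⁺]_dilute/[Sn²⁺]_conc = 5.5 × 10^-5/0.147 = 3.74 × 10^-4.
E = 0 − (RT/nF) ln Q = −((8.314×330)/(2×96500))(-7.891) = 0.1122 V.

0.11 V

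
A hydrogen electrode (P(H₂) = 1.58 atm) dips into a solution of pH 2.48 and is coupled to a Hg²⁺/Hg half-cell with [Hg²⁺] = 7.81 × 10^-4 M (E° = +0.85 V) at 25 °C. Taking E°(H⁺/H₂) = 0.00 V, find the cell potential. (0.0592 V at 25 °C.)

The Hg²⁺/Hg couple is the cathode, so E°_cell = 0.85 V; n = 2.
[H⁺] = 10^(−2.48) = 0.0033 M, and Q = [H⁺]^2 / ([Hg²⁺]·P(H₂)) = 0.00889.
E = E° − (0.0592/2) log Q = 0.85 − (0.0592/2)(-2.051) = 0.911 V.

0.91 V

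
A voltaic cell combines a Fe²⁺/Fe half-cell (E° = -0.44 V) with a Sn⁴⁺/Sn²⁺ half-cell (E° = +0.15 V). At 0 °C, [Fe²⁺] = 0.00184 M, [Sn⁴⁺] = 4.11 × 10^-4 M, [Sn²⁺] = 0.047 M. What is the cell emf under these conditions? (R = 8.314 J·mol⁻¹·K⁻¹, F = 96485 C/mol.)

0.608 V

The Sn⁴⁺/Sn²⁺ couple has the higher reduction potential and acts as the cathode, so E°_cell = +0.15 − (-0.44) = 0.59 V.
Balancing electrons gives n = 2; the reaction quotient is Q = [Fe²⁺]·[Sn²⁺]/[Sn⁴⁺] = 0.210.
E = E° − (RT/nF) ln Q = 0.59 − (8.314×273)/(2×96485) × (-1.559) = 0.590 + 0.018 = 0.608 V.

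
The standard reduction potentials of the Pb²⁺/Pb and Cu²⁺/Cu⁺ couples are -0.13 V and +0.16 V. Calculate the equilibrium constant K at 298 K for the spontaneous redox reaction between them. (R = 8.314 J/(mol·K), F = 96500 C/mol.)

6.5 × 10^9

E°_cell = +0.16 − (-0.13) = 0.29 V, with n = 2 electrons transferred.
At equilibrium E = 0, so the Nernst equation gives ln K = nFE°/RT = (2)(96500)(0.29)/((8.314)(298)) = 22.59.
K = e^22.59 = 6.5 × 10^9.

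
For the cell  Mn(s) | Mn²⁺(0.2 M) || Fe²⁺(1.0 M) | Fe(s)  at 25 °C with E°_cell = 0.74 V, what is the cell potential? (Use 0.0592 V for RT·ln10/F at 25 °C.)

Balancing electrons gives n = 2; the reaction quotient is Q = [Mn²⁺]/[Fe²⁺] = 0.200.
At 25 °C, E = E° − (0.0592/n) log Q = 0.74 − (0.0592/2)(-0.699) = 0.740 + 0.021 = 0.761 V.

0.761 V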